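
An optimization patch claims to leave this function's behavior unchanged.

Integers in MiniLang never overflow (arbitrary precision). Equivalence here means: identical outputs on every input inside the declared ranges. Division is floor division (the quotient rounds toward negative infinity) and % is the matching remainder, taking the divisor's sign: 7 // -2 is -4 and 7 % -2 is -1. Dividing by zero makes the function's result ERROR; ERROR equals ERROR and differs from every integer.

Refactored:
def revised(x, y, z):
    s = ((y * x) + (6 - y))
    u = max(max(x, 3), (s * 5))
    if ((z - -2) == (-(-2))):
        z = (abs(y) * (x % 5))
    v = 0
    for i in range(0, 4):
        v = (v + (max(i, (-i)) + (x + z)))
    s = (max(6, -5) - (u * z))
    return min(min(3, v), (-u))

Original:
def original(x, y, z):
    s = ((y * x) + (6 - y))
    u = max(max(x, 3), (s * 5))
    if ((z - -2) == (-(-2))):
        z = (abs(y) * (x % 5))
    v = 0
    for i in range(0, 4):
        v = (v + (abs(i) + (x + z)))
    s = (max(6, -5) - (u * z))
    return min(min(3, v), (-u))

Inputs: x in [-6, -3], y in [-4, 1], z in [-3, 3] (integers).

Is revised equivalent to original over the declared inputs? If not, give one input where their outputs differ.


This is a faithful refactor — min/max/abs usage differs, but the computed results match everywhere.
Tracing x=-6, y=-3, z=-1: original: s=27, then u=135, then ((z - -2) == (-(-2))) is false, then v=0, then (i=0), then v=-7, then (i=1), then v=-13, then (i=2), then v=-18, then (i=3), then v=-22, then s=141, then returns -135 | revised: s=27, then u=135, then ((z - -2) == (-(-2))) is false, then v=0, then (i=0), then v=-7, then (i=1), then v=-13, then (i=2), then v=-18, then (i=3), then v=-22, then s=141, then returns -135 — matching result -135.
Sweeping the whole domain (168 inputs) finds no disagreement.
verdict: equivalent


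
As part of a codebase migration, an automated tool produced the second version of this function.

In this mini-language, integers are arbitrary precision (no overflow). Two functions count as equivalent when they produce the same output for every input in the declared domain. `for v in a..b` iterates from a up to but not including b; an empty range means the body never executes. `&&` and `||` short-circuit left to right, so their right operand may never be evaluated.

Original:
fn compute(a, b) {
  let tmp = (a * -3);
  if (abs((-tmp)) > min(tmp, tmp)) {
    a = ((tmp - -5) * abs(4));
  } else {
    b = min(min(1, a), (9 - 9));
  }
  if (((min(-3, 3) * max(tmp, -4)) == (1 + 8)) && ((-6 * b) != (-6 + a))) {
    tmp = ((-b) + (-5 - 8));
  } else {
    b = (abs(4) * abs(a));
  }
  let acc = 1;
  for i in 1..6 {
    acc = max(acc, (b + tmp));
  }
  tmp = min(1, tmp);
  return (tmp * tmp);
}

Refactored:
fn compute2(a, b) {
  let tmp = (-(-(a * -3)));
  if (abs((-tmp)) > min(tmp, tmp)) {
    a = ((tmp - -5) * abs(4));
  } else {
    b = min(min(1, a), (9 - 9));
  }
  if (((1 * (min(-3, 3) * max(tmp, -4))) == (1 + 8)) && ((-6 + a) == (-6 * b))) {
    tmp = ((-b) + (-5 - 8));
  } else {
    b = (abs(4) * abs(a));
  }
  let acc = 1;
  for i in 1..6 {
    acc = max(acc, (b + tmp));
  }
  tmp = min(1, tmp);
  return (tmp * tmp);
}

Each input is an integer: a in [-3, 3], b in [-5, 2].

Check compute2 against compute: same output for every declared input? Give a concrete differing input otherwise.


These are not equivalent — on a=1, b=-5 the outputs split (64 vs 9).
compute: tmp = -3; (abs((-tmp)) > min(tmp, tmp)) -> true; a = 8; (((min(-3, 3) * max(tmp, -4)) == (1 + 8)) && ((-6 * b) != (-6 + a))) -> true; tmp = -8; acc = 1; [i=1]; acc = 1; [i=2]; acc = 1; [i=3]; acc = 1; [i=4]; acc = 1; [i=5]; acc = 1; tmp = -8; return 64
compute2: tmp = -3; (abs((-tmp)) > min(tmp, tmp)) -> true; a = 8; (((1 * (min(-3, 3) * max(tmp, -4))) == (1 + 8)) && ((-6 + a) == (-6 * b))) -> false; b = 32; acc = 1; [i=1]; acc = 29; [i=2]; acc = 29; [i=3]; acc = 29; [i=4]; acc = 29; [i=5]; acc = 29; tmp = -3; return 9
verdict: not equivalent; witness: a=1, b=-5


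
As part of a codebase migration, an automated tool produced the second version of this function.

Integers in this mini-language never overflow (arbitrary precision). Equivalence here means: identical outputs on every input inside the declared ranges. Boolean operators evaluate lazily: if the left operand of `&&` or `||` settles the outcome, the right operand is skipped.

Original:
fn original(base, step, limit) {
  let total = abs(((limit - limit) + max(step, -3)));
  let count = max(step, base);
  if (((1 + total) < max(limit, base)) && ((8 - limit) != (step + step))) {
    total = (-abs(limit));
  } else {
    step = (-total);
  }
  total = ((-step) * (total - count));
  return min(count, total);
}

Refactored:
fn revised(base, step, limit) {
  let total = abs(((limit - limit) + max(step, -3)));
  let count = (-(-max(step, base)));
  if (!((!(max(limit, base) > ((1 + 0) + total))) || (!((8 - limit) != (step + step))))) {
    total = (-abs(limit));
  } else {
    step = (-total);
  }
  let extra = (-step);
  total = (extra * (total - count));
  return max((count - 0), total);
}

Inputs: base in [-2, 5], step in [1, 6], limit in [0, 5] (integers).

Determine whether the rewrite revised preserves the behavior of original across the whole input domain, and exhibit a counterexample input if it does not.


Evaluate both at base=-2, step=1, limit=0.
original: total := 1 | count := 1 | (((1 + total) < max(limit, base)) && ((8 - limit) != (step + step))): false | step := -1 | total := 0 | result 0
revised: total := 1 | count := 1 | (!((!(max(limit, base) > ((1 + 0) + total))) || (!((8 - limit) != (step + step))))): false | step := -1 | extra := 1 | total := 0 | result 1
0 vs 1 — the two versions disagree here.
verdict: not equivalent; witness: base=-2, step=1, limit=0


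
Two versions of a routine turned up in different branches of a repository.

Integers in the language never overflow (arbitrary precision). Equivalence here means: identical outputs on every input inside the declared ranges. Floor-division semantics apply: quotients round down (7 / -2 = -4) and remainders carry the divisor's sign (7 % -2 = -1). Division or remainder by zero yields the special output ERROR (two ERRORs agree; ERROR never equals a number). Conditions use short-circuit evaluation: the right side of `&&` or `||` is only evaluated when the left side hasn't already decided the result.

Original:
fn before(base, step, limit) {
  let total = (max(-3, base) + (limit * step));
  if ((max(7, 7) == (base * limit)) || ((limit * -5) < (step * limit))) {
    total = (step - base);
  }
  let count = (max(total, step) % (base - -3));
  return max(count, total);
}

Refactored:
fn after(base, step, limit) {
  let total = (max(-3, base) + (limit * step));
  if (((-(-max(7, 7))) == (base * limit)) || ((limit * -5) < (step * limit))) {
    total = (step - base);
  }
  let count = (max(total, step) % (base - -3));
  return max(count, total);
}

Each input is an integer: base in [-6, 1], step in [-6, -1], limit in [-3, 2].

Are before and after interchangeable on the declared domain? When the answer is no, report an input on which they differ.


Side by side, the visible changes include: same computation, different form.
Spot check at base=-6, step=-4, limit=0 — before: total = -3; ((max(7, 7) == (base * limit)) || ((limit * -5) < (step * limit))) -> false; count = 0; return 0. after: total = -3; (((-(-max(7, 7))) == (base * limit)) || ((limit * -5) < (step * limit))) -> false; count = 0; return 0. Both give 0.
Checked all 288 inputs in the declared domain: the outputs agree on every one.
verdict: equivalent


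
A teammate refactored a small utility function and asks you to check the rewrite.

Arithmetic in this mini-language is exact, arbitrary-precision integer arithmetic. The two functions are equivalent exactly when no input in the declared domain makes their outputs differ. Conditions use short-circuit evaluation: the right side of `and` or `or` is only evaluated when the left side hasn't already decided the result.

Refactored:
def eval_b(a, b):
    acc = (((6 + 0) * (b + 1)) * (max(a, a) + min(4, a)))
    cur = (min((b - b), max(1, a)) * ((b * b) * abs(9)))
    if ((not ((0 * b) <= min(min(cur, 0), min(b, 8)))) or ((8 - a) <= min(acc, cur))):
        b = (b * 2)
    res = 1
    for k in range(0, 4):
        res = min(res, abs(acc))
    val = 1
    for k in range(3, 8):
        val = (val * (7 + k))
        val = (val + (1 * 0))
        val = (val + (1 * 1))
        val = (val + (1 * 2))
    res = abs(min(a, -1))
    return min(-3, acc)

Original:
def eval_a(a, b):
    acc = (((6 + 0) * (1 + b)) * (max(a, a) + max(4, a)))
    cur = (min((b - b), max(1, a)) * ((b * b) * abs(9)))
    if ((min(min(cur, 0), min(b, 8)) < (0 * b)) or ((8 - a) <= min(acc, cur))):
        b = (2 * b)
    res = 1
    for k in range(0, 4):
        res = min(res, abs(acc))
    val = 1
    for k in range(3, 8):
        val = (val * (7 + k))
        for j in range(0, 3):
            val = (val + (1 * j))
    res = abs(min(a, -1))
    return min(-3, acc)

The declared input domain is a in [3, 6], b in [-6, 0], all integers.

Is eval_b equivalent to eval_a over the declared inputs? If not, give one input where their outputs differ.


There is a counterexample at a=3, b=-6: -210 on one side, -180 on the other.
eval_a: acc=-210, then cur=0, then ((min(min(cur, 0), min(b, 8)) < (0 * b)) or ((8 - a) <= min(acc, cur))) is true, then b=-12, then res=1, then (k=0), then res=1, then (k=1), then res=1, then (k=2), then res=1, then (k=3), then res=1, then val=1, then (k=3), then val=10, then (j=0), then val=10, then (j=1), then val=11, then (j=2), then val=13, then (k=4), then val=143, then (j=0), then val=143, then (j=1), then val=144, then (j=2), then val=146, then (k=5), then val=1752, then (j=0), then val=1752, then (j=1), then val=1753, then (j=2), then val=1755, then (k=6), then val=22815, then (j=0), then val=22815, then (j=1), then val=22816, then (j=2), then val=22818, then (k=7), then val=319452, then (j=0), then val=319452, then (j=1), then val=319453, then (j=2), then val=319455, then res=1, then returns -210
eval_b: acc=-180, then cur=0, then ((not ((0 * b) <= min(min(cur, 0), min(b, 8)))) or ((8 - a) <= min(acc, cur))) is true, then b=-12, then res=1, then (k=0), then res=1, then (k=1), then res=1, then (k=2), then res=1, then (k=3), then res=1, then val=1, then (k=3), then val=10, then val=10, then val=11, then val=13, then (k=4), then val=143, then val=143, then val=144, then val=146, then (k=5), then val=1752, then val=1752, then val=1753, then val=1755, then (k=6), then val=22815, then val=22815, then val=22816, then val=22818, then (k=7), then val=319452, then val=319452, then val=319453, then val=319455, then res=1, then returns -180
verdict: not equivalent; witness: a=3, b=-6


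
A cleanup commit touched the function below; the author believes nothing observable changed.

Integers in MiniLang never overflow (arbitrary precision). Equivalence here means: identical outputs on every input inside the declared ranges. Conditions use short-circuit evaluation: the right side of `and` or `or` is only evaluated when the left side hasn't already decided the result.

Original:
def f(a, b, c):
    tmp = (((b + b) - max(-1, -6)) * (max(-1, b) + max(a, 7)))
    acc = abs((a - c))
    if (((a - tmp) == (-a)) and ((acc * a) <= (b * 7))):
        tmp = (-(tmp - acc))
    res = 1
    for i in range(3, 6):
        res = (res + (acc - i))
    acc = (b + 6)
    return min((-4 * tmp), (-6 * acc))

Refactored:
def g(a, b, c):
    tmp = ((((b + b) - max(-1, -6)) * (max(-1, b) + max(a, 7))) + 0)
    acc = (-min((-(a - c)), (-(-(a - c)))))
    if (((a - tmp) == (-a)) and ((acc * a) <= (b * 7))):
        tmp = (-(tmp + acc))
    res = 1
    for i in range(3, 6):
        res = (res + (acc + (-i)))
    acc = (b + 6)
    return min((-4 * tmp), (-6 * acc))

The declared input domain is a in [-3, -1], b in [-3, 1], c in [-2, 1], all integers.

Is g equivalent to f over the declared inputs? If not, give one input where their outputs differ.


Run the pair on a=-3, b=-1, c=0.
f: tmp = -6; acc = 3; (((a - tmp) == (-a)) and ((acc * a) <= (b * 7))) -> true; tmp = 9; res = 1; [i=3]; res = 1; [i=4]; res = 0; [i=5]; res = -2; acc = 5; return -36
g: tmp = -6; acc = 3; (((a - tmp) == (-a)) and ((acc * a) <= (b * 7))) -> true; tmp = 3; res = 1; [i=3]; res = 1; [i=4]; res = 0; [i=5]; res = -2; acc = 5; return -30
-36 against -30: the behavior changed.
verdict: not equivalent; witness: a=-3, b=-1, c=0


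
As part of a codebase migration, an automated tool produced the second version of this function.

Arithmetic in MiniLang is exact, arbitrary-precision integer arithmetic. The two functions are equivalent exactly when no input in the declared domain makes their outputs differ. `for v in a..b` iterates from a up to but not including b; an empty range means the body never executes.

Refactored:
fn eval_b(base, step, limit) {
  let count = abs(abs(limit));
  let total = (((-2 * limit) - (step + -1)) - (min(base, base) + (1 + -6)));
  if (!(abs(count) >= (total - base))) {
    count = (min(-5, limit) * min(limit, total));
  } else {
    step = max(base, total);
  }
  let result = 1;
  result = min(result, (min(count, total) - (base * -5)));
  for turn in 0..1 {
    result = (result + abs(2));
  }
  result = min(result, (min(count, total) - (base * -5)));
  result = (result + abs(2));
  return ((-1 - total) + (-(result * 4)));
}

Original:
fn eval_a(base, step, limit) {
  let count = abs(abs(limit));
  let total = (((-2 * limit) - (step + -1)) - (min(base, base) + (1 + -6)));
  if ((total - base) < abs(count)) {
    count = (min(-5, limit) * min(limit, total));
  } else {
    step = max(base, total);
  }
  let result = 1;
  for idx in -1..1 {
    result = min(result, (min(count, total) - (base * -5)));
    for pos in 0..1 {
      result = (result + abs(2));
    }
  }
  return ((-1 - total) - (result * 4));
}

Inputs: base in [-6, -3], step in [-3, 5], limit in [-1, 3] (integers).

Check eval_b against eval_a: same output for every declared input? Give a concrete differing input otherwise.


These are not equivalent — on base=-6, step=-3, limit=-1 the outputs split (90 vs 74).
eval_a: count := 1 | total := 17 | ((total - base) < abs(count)): false | step := 17 | result := 1 | iter idx=-1: | result := -29 | iter pos=0: | result := -27 | iter idx=0: | result := -29 | iter pos=0: | result := -27 | result 90
eval_b: count := 1 | total := 17 | (!(abs(count) >= (total - base))): true | count := 5 | result := 1 | result := -25 | iter turn=0: | result := -23 | result := -25 | result := -23 | result 74
verdict: not equivalent; witness: base=-6, step=-3, limit=-1


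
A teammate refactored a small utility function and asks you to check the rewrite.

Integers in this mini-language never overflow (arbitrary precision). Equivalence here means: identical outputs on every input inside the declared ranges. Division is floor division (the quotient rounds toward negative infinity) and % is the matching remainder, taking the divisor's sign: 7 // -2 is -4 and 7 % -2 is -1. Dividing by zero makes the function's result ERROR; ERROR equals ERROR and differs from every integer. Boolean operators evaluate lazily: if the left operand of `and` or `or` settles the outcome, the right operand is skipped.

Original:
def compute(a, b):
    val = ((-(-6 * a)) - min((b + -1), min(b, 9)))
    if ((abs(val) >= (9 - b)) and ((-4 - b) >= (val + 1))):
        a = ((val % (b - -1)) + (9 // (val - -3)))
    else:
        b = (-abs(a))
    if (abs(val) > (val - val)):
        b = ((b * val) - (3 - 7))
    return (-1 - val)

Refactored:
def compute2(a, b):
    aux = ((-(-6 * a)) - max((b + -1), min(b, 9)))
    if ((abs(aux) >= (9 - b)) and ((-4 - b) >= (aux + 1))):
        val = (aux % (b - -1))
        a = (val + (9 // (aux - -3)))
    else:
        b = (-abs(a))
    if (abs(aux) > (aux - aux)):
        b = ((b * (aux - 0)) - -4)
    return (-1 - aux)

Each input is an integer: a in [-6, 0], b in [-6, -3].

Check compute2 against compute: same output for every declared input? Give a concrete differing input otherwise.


Not equivalent: a=-6, b=-6 separates them (28 vs 29).
compute: val becomes -29; next ((abs(val) >= (9 - b)) and ((-4 - b) >= (val + 1))) evaluates to true; next a becomes -5; next (abs(val) > (val - val)) evaluates to true; next b becomes 178; next final value 28
compute2: aux becomes -30; next ((abs(aux) >= (9 - b)) and ((-4 - b) >= (aux + 1))) evaluates to true; next val becomes 0; next a becomes -1; next (abs(aux) > (aux - aux)) evaluates to true; next b becomes 184; next final value 29
verdict: not equivalent; witness: a=-6, b=-6


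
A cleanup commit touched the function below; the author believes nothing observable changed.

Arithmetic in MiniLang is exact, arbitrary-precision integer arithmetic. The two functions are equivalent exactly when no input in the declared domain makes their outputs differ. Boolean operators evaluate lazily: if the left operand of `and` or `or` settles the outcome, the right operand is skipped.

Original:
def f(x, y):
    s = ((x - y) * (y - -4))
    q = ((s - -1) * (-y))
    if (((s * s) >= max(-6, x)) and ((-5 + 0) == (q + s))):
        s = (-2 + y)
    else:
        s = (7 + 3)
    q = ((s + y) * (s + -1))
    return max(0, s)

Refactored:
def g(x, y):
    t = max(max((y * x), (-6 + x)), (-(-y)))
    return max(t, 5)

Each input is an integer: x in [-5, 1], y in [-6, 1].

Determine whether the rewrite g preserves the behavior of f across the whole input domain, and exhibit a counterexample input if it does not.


There is a counterexample at x=-5, y=-6: 10 on one side, 30 on the other.
f: s = -2; q = -6; (((s * s) >= max(-6, x)) and ((-5 + 0) == (q + s))) -> false; s = 10; q = 36; return 10
g: t = 30; return 30
verdict: not equivalent; witness: x=-5, y=-6


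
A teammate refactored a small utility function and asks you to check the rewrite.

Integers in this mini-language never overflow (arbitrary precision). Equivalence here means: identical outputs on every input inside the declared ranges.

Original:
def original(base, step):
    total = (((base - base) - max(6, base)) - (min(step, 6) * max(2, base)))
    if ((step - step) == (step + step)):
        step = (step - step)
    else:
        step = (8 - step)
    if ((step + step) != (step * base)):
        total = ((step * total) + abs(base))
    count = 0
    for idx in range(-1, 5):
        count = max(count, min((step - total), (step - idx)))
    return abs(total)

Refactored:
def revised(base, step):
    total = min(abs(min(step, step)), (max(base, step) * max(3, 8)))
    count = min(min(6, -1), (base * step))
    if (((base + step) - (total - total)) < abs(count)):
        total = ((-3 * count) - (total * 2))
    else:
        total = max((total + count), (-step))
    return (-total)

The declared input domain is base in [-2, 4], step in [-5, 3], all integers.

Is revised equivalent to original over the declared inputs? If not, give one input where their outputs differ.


Take base=-2, step=-5.
original: total becomes 4; next ((step - step) == (step + step)) evaluates to false; next step becomes 13; next ((step + step) != (step * base)) evaluates to true; next total becomes 54; next count becomes 0; next at idx=-1:; next count becomes 0; next at idx=0:; next count becomes 0; next at idx=1:; next count becomes 0; next at idx=2:; next count becomes 0; next at idx=3:; next count becomes 0; next at idx=4:; next count becomes 0; next final value 54
revised: total becomes -16; next count becomes -1; next (((base + step) - (total - total)) < abs(count)) evaluates to true; next total becomes 35; next final value -35
54 against -35: the behavior changed.
verdict: not equivalent; witness: base=-2, step=-5


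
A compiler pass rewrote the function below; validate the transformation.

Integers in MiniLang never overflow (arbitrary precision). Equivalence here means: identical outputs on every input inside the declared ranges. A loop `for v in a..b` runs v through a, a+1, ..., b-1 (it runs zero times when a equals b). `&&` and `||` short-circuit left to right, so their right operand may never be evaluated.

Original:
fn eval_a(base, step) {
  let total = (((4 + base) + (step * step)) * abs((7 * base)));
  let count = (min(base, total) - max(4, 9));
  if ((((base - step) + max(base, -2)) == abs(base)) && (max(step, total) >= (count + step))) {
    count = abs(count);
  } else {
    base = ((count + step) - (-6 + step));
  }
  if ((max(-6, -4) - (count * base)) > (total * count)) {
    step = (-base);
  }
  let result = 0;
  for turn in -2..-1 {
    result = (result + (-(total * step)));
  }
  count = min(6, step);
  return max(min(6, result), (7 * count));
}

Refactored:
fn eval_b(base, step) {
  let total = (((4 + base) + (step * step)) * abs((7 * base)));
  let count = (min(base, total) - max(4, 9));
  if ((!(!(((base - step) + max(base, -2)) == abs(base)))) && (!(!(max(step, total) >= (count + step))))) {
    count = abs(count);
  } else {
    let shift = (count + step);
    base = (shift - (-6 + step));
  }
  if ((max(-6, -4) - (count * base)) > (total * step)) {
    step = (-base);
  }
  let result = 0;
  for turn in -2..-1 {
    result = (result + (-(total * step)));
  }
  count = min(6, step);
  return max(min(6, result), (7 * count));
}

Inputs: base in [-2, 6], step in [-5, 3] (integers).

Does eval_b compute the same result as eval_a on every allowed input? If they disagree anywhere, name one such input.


Not equivalent: base=-2, step=-1 separates them (35 vs 6).
eval_a: total := 42 | count := -11 | ((((base - step) + max(base, -2)) == abs(base)) && (max(step, total) >= (count + step))): false | base := -5 | ((max(-6, -4) - (count * base)) > (total * count)): true | step := 5 | result := 0 | iter turn=-2: | result := -210 | count := 5 | result 35
eval_b: total := 42 | count := -11 | ((!(!(((base - step) + max(base, -2)) == abs(base)))) && (!(!(max(step, total) >= (count + step))))): false | shift := -12 | base := -5 | ((max(-6, -4) - (count * base)) > (total * step)): false | result := 0 | iter turn=-2: | result := 42 | count := -1 | result 6
verdict: not equivalent; witness: base=-2, step=-1


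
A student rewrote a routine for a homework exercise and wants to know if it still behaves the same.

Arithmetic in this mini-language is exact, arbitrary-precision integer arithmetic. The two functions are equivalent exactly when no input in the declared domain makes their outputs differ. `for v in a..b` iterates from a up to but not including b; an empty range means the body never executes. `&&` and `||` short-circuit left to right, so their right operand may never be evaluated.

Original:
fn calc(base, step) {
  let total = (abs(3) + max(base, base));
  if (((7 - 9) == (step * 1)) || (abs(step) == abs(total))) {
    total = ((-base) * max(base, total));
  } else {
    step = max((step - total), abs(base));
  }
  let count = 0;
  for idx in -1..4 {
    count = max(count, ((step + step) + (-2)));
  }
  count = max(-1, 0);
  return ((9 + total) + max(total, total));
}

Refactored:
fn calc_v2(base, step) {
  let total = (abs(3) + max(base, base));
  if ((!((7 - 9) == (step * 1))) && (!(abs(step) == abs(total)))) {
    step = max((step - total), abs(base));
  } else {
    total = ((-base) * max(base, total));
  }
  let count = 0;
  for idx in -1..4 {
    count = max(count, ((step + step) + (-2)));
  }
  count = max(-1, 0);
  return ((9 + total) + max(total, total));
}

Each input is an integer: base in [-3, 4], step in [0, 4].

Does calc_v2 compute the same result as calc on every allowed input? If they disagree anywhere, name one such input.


Reading the diff, among the changes: boolean connective usage differs.
Tracing base=4, step=0: calc: total := 7 | (((7 - 9) == (step * 1)) || (abs(step) == abs(total))): false | step := 4 | count := 0 | iter idx=-1: | count := 6 | iter idx=0: | count := 6 | iter idx=1: | count := 6 | iter idx=2: | count := 6 | iter idx=3: | count := 6 | count := 0 | result 23 | calc_v2: total := 7 | ((!((7 - 9) == (step * 1))) && (!(abs(step) == abs(total)))): true | step := 4 | count := 0 | iter idx=-1: | count := 6 | iter idx=0: | count := 6 | iter idx=1: | count := 6 | iter idx=2: | count := 6 | iter idx=3: | count := 6 | count := 0 | result 23 — matching result 23.
Sweeping the whole domain (40 inputs) finds no disagreement.
verdict: equivalent


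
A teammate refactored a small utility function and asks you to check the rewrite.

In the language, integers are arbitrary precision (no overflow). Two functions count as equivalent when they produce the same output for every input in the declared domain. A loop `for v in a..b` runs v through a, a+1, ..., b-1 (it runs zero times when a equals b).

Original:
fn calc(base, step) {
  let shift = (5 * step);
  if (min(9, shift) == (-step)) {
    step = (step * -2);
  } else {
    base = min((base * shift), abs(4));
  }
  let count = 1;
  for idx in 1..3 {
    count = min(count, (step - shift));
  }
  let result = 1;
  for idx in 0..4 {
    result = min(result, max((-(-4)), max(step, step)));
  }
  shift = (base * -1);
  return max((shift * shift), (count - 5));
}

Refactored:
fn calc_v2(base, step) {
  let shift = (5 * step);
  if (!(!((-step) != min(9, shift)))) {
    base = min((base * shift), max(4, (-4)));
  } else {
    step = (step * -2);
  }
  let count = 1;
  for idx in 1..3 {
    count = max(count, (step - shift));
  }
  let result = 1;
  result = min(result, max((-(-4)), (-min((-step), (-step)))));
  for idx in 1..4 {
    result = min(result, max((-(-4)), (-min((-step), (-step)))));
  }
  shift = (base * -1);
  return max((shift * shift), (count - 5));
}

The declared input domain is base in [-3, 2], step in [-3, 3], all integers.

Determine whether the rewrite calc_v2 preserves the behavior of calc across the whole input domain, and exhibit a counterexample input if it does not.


The rewrite breaks on base=0, step=-3, where the results are 0 and 7.
calc: shift = -15; (min(9, shift) == (-step)) -> false; base = 0; count = 1; [idx=1]; count = 1; [idx=2]; count = 1; result = 1; [idx=0]; result = 1; [idx=1]; result = 1; [idx=2]; result = 1; [idx=3]; result = 1; shift = 0; return 0
calc_v2: shift = -15; (!(!((-step) != min(9, shift)))) -> true; base = 0; count = 1; [idx=1]; count = 12; [idx=2]; count = 12; result = 1; result = 1; [idx=1]; result = 1; [idx=2]; result = 1; [idx=3]; result = 1; shift = 0; return 7
verdict: not equivalent; witness: base=0, step=-3


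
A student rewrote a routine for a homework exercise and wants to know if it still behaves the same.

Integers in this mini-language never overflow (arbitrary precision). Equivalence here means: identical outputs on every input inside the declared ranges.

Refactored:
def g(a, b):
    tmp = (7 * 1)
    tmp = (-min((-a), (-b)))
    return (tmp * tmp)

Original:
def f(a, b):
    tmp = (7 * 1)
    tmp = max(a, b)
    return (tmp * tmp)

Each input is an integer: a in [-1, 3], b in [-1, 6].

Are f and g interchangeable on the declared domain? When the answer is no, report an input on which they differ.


Reading the diff, among the changes: min/max/abs usage differs.
Tracing a=2, b=6: f: tmp := 7 | tmp := 6 | result 36 | g: tmp := 7 | tmp := 6 | result 36 — matching result 36.
Across all 40 domain points the two functions coincide.
verdict: equivalent


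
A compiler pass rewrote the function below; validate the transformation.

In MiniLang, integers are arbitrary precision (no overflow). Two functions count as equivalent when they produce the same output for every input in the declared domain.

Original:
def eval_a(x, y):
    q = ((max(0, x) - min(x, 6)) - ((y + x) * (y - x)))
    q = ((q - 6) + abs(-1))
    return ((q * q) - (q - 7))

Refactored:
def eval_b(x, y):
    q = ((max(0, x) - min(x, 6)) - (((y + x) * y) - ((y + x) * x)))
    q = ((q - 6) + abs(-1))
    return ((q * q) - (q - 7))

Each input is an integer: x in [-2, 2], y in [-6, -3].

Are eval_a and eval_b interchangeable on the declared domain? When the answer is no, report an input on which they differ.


Reading the diff, among the changes: arithmetic usage differs.
Spot check at x=-1, y=-6 — eval_a: q := -34 | q := -39 | result 1567. eval_b: q := -34 | q := -39 | result 1567. Both give 1567.
Across all 20 domain points the two functions coincide.
verdict: equivalent


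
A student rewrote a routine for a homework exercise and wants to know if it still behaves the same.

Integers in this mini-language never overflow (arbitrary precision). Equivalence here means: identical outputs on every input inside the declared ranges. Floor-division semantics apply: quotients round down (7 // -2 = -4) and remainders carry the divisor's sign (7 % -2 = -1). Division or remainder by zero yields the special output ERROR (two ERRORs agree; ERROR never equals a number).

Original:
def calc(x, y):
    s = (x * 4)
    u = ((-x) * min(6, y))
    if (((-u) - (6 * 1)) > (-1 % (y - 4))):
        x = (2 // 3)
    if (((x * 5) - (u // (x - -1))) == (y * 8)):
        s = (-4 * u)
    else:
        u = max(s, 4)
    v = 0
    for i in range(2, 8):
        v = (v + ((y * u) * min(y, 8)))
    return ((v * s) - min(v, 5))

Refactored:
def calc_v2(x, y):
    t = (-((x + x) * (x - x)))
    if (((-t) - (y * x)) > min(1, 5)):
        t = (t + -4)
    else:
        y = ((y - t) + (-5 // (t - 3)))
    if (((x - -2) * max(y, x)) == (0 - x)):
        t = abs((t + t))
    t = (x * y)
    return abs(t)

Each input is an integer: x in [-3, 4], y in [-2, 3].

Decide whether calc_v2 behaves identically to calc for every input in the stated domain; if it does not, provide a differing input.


Not equivalent: x=-3, y=-2 separates them (-1157 vs 3).
calc: s := -12 | u := -6 | (((-u) - (6 * 1)) > (-1 % (y - 4))): true | x := 0 | (((x * 5) - (u // (x - -1))) == (y * 8)): false | u := 4 | v := 0 | iter i=2: | v := 16 | iter i=3: | v := 32 | iter i=4: | v := 48 | iter i=5: | v := 64 | iter i=6: | v := 80 | iter i=7: | v := 96 | result -1157
calc_v2: t := 0 | (((-t) - (y * x)) > min(1, 5)): false | y := -1 | (((x - -2) * max(y, x)) == (0 - x)): false | t := 3 | result 3
verdict: not equivalent; witness: x=-3, y=-2


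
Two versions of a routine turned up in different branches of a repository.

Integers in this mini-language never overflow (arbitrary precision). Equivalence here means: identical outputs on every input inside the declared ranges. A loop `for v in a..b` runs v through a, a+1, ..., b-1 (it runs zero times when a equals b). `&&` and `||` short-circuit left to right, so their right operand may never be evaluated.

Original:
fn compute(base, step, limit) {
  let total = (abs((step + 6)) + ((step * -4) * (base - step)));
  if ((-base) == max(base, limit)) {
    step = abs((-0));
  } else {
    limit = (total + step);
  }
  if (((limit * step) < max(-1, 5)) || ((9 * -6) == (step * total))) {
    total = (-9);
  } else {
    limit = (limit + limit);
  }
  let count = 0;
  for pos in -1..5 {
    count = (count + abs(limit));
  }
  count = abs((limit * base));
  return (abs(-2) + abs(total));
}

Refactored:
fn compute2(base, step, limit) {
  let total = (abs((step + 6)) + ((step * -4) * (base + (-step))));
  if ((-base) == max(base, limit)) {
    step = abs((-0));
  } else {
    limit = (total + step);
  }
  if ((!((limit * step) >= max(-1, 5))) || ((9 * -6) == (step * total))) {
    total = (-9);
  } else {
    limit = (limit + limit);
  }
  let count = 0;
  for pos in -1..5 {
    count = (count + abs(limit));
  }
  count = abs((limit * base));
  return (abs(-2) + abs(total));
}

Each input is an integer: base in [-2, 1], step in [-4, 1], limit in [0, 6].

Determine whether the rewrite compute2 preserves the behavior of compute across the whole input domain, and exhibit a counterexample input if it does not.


Side by side, the visible changes include: arithmetic usage differs, plus boolean connective usage differs, plus comparison usage differs.
Spot check at base=-1, step=-1, limit=4 — compute: total := 5 | ((-base) == max(base, limit)): false | limit := 4 | (((limit * step) < max(-1, 5)) || ((9 * -6) == (step * total))): true | total := -9 | count := 0 | iter pos=-1: | count := 4 | iter pos=0: | count := 8 | iter pos=1: | count := 12 | iter pos=2: | count := 16 | iter pos=3: | count := 20 | iter pos=4: | count := 24 | count := 4 | result 11. compute2: total := 5 | ((-base) == max(base, limit)): false | limit := 4 | ((!((limit * step) >= max(-1, 5))) || ((9 * -6) == (step * total))): true | total := -9 | count := 0 | iter pos=-1: | count := 4 | iter pos=0: | count := 8 | iter pos=1: | count := 12 | iter pos=2: | count := 16 | iter pos=3: | count := 20 | iter pos=4: | count := 24 | count := 4 | result 11. Both give 11.
An exhaustive pass over the 168 declared inputs shows identical outputs.
verdict: equivalent


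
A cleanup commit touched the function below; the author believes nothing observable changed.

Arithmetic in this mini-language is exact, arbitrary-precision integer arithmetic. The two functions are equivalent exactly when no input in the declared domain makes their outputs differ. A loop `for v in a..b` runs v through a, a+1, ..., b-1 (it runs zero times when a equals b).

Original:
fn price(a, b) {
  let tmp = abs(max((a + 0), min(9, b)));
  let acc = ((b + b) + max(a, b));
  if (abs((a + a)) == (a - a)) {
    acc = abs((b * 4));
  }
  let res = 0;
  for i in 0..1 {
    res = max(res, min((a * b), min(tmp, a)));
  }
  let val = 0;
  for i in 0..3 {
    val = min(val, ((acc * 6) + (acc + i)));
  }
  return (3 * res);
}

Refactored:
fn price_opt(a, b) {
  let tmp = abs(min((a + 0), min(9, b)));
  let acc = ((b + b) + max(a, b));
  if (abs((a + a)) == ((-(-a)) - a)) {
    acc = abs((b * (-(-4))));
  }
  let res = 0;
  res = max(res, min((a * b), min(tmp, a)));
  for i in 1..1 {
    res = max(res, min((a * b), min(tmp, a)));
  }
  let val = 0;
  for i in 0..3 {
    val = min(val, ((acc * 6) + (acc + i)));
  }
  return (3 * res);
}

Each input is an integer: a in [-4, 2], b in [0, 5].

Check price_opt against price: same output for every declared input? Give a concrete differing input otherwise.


a=2, b=1 yields 6 from price but 3 from price_opt.
verdict: not equivalent; witness: a=2, b=1


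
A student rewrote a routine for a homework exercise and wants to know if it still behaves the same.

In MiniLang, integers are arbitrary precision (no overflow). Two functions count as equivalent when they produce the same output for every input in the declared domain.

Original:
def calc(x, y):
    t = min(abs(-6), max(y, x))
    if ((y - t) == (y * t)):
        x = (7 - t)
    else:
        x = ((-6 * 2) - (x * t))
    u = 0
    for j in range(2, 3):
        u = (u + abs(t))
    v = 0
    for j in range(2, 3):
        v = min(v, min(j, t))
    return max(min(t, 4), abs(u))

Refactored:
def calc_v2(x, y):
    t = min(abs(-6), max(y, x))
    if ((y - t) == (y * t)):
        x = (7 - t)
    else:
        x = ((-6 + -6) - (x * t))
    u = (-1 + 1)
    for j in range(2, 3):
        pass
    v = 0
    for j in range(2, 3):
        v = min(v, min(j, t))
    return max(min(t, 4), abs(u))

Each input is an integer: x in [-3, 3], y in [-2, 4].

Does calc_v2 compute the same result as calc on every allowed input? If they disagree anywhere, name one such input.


Not equivalent: x=-3, y=-2 separates them (2 vs 0).
calc: t=-2, then ((y - t) == (y * t)) is false, then x=-18, then u=0, then (j=2), then u=2, then v=0, then (j=2), then v=-2, then returns 2
calc_v2: t=-2, then ((y - t) == (y * t)) is false, then x=-18, then u=0, then (j=2), then v=0, then (j=2), then v=-2, then returns 0
verdict: not equivalent; witness: x=-3, y=-2


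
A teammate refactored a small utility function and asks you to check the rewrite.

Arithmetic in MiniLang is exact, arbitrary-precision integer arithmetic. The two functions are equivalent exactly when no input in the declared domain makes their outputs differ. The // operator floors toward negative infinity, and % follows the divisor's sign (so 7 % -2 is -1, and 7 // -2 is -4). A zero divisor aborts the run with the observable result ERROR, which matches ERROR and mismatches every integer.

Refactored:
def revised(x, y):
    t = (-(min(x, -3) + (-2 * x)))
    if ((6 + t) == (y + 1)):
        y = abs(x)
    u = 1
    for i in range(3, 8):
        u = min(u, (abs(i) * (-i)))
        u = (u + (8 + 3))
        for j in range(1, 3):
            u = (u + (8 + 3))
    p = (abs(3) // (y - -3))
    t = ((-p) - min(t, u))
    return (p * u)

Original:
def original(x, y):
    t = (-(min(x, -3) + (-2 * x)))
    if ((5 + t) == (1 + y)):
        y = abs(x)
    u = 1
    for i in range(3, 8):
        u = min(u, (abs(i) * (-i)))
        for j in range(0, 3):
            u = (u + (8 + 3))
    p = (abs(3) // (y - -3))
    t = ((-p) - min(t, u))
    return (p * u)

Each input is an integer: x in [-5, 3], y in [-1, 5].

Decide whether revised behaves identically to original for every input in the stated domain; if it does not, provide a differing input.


There is a counterexample at x=-5, y=-1: 0 on one side, -16 on the other.
original: t becomes -5; next ((5 + t) == (1 + y)) evaluates to true; next y becomes 5; next u becomes 1; next at i=3:; next u becomes -9; next at j=0:; next u becomes 2; next at j=1:; next u becomes 13; next at j=2:; next u becomes 24; next at i=4:; next u becomes -16; next at j=0:; next u becomes -5; next at j=1:; next u becomes 6; next at j=2:; next u becomes 17; next at i=5:; next u becomes -25; next at j=0:; next u becomes -14; next at j=1:; next u becomes -3; next at j=2:; next u becomes 8; next at i=6:; next u becomes -36; next at j=0:; next u becomes -25; next at j=1:; next u becomes -14; next at j=2:; next u becomes -3; next at i=7:; next u becomes -49; next at j=0:; next u becomes -38; next at j=1:; next u becomes -27; next at j=2:; next u becomes -16; next p becomes 0; next t becomes 16; next final value 0
revised: t becomes -5; next ((6 + t) == (y + 1)) evaluates to false; next u becomes 1; next at i=3:; next u becomes -9; next u becomes 2; next at j=1:; next u becomes 13; next at j=2:; next u becomes 24; next at i=4:; next u becomes -16; next u becomes -5; next at j=1:; next u becomes 6; next at j=2:; next u becomes 17; next at i=5:; next u becomes -25; next u becomes -14; next at j=1:; next u becomes -3; next at j=2:; next u becomes 8; next at i=6:; next u becomes -36; next u becomes -25; next at j=1:; next u becomes -14; next at j=2:; next u becomes -3; next at i=7:; next u becomes -49; next u becomes -38; next at j=1:; next u becomes -27; next at j=2:; next u becomes -16; next p becomes 1; next t becomes 15; next final value -16
verdict: not equivalent; witness: x=-5, y=-1


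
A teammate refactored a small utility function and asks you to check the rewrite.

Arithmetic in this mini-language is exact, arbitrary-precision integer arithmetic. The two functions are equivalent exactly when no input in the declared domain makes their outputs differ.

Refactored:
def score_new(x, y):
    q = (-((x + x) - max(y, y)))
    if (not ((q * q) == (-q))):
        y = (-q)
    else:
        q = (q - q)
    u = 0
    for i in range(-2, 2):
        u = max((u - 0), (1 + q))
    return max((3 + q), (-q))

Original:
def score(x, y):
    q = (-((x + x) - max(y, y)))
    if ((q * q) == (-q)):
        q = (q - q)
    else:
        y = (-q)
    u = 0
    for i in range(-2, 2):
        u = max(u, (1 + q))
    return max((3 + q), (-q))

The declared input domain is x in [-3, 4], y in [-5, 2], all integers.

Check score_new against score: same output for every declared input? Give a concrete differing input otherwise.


Equivalent — the differences include boolean connective usage differs, and constant usage differs, and arithmetic usage differs, yet no declared input distinguishes the two.
Spot check at x=3, y=-5 — score: q=-11, then ((q * q) == (-q)) is false, then y=11, then u=0, then (i=-2), then u=0, then (i=-1), then u=0, then (i=0), then u=0, then (i=1), then u=0, then returns 11. score_new: q=-11, then (not ((q * q) == (-q))) is true, then y=11, then u=0, then (i=-2), then u=0, then (i=-1), then u=0, then (i=0), then u=0, then (i=1), then u=0, then returns 11. Both give 11.
Every one of the 64 inputs gives matching results.
verdict: equivalent


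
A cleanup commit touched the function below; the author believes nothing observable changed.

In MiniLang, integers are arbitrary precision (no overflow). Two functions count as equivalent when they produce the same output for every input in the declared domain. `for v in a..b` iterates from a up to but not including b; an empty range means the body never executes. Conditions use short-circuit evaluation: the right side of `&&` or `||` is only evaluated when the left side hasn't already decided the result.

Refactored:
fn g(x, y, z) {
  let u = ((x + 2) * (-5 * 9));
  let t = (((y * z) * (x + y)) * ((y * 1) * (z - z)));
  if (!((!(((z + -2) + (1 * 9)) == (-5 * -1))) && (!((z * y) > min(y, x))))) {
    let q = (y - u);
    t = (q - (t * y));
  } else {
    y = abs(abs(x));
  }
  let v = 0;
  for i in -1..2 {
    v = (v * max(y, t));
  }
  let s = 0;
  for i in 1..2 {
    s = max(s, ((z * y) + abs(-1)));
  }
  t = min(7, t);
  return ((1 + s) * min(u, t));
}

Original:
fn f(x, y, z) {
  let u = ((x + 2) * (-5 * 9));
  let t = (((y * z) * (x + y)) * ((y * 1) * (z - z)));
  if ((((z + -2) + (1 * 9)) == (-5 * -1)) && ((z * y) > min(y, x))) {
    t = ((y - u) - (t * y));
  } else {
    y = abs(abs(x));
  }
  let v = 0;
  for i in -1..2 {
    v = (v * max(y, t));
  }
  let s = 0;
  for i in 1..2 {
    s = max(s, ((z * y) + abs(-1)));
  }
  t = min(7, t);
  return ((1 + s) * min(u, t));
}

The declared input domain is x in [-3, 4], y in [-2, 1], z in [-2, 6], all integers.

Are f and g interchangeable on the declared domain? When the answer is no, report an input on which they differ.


Run the pair on x=-3, y=-2, z=-1.
f: u = 45; t = 0; ((((z + -2) + (1 * 9)) == (-5 * -1)) && ((z * y) > min(y, x))) -> false; y = 3; v = 0; [i=-1]; v = 0; [i=0]; v = 0; [i=1]; v = 0; s = 0; [i=1]; s = 0; t = 0; return 0
g: u = 45; t = 0; (!((!(((z + -2) + (1 * 9)) == (-5 * -1))) && (!((z * y) > min(y, x))))) -> true; q = -47; t = -47; v = 0; [i=-1]; v = 0; [i=0]; v = 0; [i=1]; v = 0; s = 0; [i=1]; s = 3; t = -47; return -188
0 against -188: the behavior changed.
verdict: not equivalent; witness: x=-3, y=-2, z=-1
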